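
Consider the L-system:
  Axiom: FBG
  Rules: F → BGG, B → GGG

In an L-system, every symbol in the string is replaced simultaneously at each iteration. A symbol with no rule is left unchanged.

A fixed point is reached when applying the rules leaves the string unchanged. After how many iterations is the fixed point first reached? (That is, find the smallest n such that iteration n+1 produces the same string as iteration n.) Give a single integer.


Step 0: FBG
Step 1: BGGGGGG
Step 2: GGGGGGGGG
Step 3: GGGGGGGGG  (unchanged — fixed point at step 2)

Answer: 2


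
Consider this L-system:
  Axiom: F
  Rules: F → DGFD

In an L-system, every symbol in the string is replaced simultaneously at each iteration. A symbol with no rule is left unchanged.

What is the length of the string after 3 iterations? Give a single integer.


Answer: 10

Derivation:
Step 0: length = 1
Step 1: length = 4
Step 2: length = 7
Step 3: length = 10


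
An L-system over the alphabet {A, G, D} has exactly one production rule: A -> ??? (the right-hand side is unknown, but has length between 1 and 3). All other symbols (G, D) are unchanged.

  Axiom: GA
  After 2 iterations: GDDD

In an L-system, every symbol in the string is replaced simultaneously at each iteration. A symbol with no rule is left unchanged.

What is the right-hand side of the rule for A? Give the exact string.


Answer: DDD

Derivation:
Trying A -> DDD:
  Step 0: GA
  Step 1: GDDD
  Step 2: GDDD
Matches the given result.


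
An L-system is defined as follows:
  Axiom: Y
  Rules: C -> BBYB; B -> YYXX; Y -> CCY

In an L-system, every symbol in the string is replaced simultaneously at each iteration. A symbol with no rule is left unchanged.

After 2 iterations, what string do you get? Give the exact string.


Step 0: Y
Step 1: CCY
Step 2: BBYBBBYBCCY

Answer: BBYBBBYBCCY


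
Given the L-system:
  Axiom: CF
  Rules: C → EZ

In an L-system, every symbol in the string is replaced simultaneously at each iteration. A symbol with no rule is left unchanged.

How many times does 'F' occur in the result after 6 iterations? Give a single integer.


Answer: 1

Derivation:
Step 0: CF  (1 'F')
Step 1: EZF  (1 'F')
Step 2: EZF  (1 'F')
Step 3: EZF  (1 'F')
Step 4: EZF  (1 'F')
Step 5: EZF  (1 'F')
Step 6: EZF  (1 'F')


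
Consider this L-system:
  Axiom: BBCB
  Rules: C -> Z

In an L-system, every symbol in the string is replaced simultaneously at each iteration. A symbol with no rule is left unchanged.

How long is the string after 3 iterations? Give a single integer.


Answer: 4

Derivation:
Step 0: length = 4
Step 1: length = 4
Step 2: length = 4
Step 3: length = 4


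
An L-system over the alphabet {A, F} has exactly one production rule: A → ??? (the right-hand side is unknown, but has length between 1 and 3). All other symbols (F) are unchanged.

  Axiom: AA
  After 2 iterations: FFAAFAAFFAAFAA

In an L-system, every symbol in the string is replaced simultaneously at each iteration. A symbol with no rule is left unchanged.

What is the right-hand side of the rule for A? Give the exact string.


Answer: FAA

Derivation:
Trying A → FAA:
  Step 0: AA
  Step 1: FAAFAA
  Step 2: FFAAFAAFFAAFAA
Matches the given result.


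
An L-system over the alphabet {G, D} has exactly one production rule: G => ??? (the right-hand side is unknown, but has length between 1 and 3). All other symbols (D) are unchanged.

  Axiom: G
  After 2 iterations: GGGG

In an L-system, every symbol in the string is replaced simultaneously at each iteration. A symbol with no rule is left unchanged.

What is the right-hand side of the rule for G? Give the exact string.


Trying G => GG:
  Step 0: G
  Step 1: GG
  Step 2: GGGG
Matches the given result.

Answer: GG


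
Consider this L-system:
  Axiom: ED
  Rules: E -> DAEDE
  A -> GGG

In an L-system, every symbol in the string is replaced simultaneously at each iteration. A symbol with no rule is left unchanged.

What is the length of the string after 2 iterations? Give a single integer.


Step 0: length = 2
Step 1: length = 6
Step 2: length = 16

Answer: 16


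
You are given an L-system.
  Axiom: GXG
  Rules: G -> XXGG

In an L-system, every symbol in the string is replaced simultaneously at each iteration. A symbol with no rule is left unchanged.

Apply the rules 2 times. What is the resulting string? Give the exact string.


Answer: XXXXGGXXGGXXXXXGGXXGG

Derivation:
Step 0: GXG
Step 1: XXGGXXXGG
Step 2: XXXXGGXXGGXXXXXGGXXGG


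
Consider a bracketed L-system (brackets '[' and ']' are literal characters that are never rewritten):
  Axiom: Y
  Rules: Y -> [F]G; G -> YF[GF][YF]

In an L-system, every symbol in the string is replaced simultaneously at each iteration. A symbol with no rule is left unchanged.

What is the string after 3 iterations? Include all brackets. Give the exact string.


Step 0: Y
Step 1: [F]G
Step 2: [F]YF[GF][YF]
Step 3: [F][F]GF[YF[GF][YF]F][[F]GF]

Answer: [F][F]GF[YF[GF][YF]F][[F]GF]


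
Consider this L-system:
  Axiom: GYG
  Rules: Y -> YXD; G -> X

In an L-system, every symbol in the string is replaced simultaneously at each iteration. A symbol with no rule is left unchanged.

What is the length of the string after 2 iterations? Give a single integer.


Answer: 7

Derivation:
Step 0: length = 3
Step 1: length = 5
Step 2: length = 7


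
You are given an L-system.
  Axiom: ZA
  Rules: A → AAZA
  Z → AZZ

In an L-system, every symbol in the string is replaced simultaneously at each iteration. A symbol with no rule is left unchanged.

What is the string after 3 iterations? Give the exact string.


Answer: AAZAAAZAAZZAAZAAAZAAZZAZZAAZAAZZAZZAAZAAAZAAZZAAZAAAZAAAZAAZZAAZAAAZAAZZAZZAAZAAAZAAZZAAZA

Derivation:
Step 0: ZA
Step 1: AZZAAZA
Step 2: AAZAAZZAZZAAZAAAZAAZZAAZA
Step 3: AAZAAAZAAZZAAZAAAZAAZZAZZAAZAAZZAZZAAZAAAZAAZZAAZAAAZAAAZAAZZAAZAAAZAAZZAZZAAZAAAZAAZZAAZA


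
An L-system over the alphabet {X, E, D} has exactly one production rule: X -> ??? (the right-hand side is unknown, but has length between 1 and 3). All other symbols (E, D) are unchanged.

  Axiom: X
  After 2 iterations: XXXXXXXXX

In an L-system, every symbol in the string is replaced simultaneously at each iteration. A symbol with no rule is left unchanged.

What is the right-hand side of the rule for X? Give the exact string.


Trying X -> XXX:
  Step 0: X
  Step 1: XXX
  Step 2: XXXXXXXXX
Matches the given result.

Answer: XXX


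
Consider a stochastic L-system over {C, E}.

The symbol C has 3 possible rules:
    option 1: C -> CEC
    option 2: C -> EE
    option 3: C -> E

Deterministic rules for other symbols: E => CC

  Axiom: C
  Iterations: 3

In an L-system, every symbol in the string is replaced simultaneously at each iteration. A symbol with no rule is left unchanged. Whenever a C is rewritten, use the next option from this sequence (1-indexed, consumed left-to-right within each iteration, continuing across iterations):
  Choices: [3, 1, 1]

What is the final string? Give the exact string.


Step 0: C
Step 1: E  (used choices [3])
Step 2: CC  (used choices [])
Step 3: CECCEC  (used choices [1, 1])

Answer: CECCEC


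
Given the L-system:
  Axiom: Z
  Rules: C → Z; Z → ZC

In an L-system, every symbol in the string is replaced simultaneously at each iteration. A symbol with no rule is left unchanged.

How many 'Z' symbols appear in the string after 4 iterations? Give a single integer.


Answer: 5

Derivation:
Step 0: Z  (1 'Z')
Step 1: ZC  (1 'Z')
Step 2: ZCZ  (2 'Z')
Step 3: ZCZZC  (3 'Z')
Step 4: ZCZZCZCZ  (5 'Z')


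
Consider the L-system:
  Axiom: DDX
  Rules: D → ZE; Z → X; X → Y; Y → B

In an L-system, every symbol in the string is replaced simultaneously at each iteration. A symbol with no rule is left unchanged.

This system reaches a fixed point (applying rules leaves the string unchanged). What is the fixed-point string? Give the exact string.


Step 0: DDX
Step 1: ZEZEY
Step 2: XEXEB
Step 3: YEYEB
Step 4: BEBEB
Step 5: BEBEB  (unchanged — fixed point at step 4)

Answer: BEBEB


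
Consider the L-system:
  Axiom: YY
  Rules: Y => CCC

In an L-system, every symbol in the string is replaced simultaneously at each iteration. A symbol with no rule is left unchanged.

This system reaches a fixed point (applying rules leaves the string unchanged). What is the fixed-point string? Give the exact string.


Step 0: YY
Step 1: CCCCCC
Step 2: CCCCCC  (unchanged — fixed point at step 1)

Answer: CCCCCC


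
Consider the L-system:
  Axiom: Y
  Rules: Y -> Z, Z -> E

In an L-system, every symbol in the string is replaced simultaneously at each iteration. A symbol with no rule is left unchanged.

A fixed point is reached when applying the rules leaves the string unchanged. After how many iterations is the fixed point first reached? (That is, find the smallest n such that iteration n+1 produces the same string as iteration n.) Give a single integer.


Answer: 2

Derivation:
Step 0: Y
Step 1: Z
Step 2: E
Step 3: E  (unchanged — fixed point at step 2)


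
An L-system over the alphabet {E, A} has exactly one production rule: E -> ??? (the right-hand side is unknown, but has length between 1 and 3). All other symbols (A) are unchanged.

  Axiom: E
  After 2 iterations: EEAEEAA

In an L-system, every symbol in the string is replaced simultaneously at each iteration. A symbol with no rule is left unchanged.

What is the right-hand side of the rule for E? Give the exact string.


Answer: EEA

Derivation:
Trying E -> EEA:
  Step 0: E
  Step 1: EEA
  Step 2: EEAEEAA
Matches the given result.


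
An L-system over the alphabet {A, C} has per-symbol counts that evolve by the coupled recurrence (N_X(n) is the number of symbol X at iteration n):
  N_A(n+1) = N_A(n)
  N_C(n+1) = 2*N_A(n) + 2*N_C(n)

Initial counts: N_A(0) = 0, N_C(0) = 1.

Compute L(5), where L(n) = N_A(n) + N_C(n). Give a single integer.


Answer: 32

Derivation:
Step 0: N_A=0, N_C=1, L=1
Step 1: N_A=0, N_C=2, L=2
Step 2: N_A=0, N_C=4, L=4
Step 3: N_A=0, N_C=8, L=8
Step 4: N_A=0, N_C=16, L=16
Step 5: N_A=0, N_C=32, L=32


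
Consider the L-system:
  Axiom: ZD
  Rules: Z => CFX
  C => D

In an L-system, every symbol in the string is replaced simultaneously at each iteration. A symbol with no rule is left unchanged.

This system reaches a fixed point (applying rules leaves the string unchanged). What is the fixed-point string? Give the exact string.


Answer: DFXD

Derivation:
Step 0: ZD
Step 1: CFXD
Step 2: DFXD
Step 3: DFXD  (unchanged — fixed point at step 2)


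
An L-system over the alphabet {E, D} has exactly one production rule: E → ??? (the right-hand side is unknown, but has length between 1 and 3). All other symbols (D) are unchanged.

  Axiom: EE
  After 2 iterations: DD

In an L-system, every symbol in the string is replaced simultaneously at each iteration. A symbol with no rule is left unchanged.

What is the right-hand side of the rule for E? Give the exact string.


Answer: D

Derivation:
Trying E → D:
  Step 0: EE
  Step 1: DD
  Step 2: DD
Matches the given result.


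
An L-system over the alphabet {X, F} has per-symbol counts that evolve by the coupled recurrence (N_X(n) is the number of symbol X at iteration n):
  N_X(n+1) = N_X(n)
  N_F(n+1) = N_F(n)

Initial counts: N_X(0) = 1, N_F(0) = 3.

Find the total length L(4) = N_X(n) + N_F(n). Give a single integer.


Step 0: N_X=1, N_F=3, L=4
Step 1: N_X=1, N_F=3, L=4
Step 2: N_X=1, N_F=3, L=4
Step 3: N_X=1, N_F=3, L=4
Step 4: N_X=1, N_F=3, L=4

Answer: 4


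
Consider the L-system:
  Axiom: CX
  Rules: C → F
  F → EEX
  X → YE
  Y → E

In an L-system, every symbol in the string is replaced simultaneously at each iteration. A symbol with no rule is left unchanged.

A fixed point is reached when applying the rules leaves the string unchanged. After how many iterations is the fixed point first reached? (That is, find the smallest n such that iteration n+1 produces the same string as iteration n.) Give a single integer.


Step 0: CX
Step 1: FYE
Step 2: EEXEE
Step 3: EEYEEE
Step 4: EEEEEE
Step 5: EEEEEE  (unchanged — fixed point at step 4)

Answer: 4


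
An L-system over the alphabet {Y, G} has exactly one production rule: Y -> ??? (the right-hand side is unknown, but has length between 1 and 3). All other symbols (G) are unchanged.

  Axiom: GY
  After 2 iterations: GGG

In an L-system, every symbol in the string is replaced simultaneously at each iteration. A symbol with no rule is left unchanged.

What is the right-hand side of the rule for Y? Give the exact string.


Trying Y -> GG:
  Step 0: GY
  Step 1: GGG
  Step 2: GGG
Matches the given result.

Answer: GG


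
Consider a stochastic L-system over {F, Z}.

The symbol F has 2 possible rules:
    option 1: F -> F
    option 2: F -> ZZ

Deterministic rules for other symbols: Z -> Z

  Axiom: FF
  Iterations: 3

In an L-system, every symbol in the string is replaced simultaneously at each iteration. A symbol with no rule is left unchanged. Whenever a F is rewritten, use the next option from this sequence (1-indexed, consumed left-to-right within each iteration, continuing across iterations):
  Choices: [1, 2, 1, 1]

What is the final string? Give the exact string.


Step 0: FF
Step 1: FZZ  (used choices [1, 2])
Step 2: FZZ  (used choices [1])
Step 3: FZZ  (used choices [1])

Answer: FZZ


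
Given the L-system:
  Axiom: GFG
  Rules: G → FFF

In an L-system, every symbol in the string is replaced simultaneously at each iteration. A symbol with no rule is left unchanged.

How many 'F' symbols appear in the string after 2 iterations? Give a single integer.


Answer: 7

Derivation:
Step 0: GFG  (1 'F')
Step 1: FFFFFFF  (7 'F')
Step 2: FFFFFFF  (7 'F')


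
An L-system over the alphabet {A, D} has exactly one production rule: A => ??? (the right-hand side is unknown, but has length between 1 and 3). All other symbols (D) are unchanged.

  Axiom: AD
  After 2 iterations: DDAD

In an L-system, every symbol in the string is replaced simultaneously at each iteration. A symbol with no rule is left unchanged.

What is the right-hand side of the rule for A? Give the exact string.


Answer: DA

Derivation:
Trying A => DA:
  Step 0: AD
  Step 1: DAD
  Step 2: DDAD
Matches the given result.


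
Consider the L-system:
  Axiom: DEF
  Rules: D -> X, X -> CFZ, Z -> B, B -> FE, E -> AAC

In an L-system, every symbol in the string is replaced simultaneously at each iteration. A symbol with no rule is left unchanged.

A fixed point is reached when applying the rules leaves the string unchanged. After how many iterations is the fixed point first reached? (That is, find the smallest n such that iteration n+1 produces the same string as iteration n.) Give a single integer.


Answer: 5

Derivation:
Step 0: DEF
Step 1: XAACF
Step 2: CFZAACF
Step 3: CFBAACF
Step 4: CFFEAACF
Step 5: CFFAACAACF
Step 6: CFFAACAACF  (unchanged — fixed point at step 5)


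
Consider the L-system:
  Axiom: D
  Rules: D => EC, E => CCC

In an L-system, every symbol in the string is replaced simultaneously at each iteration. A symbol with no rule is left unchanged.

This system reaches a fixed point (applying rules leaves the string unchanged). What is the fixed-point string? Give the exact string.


Answer: CCCC

Derivation:
Step 0: D
Step 1: EC
Step 2: CCCC
Step 3: CCCC  (unchanged — fixed point at step 2)


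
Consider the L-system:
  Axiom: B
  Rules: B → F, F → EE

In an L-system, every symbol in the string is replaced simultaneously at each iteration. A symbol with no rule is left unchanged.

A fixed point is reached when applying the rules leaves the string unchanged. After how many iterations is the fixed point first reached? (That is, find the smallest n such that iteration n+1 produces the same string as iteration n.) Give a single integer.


Step 0: B
Step 1: F
Step 2: EE
Step 3: EE  (unchanged — fixed point at step 2)

Answer: 2


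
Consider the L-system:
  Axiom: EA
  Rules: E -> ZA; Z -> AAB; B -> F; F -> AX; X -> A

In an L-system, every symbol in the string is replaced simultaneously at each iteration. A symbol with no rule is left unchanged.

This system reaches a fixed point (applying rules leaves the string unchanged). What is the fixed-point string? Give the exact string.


Step 0: EA
Step 1: ZAA
Step 2: AABAA
Step 3: AAFAA
Step 4: AAAXAA
Step 5: AAAAAA
Step 6: AAAAAA  (unchanged — fixed point at step 5)

Answer: AAAAAA


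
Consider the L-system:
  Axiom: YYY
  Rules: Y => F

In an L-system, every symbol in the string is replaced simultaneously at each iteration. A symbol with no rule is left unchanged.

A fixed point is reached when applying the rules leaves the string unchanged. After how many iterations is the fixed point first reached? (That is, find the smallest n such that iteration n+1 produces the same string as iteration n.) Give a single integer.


Step 0: YYY
Step 1: FFF
Step 2: FFF  (unchanged — fixed point at step 1)

Answer: 1


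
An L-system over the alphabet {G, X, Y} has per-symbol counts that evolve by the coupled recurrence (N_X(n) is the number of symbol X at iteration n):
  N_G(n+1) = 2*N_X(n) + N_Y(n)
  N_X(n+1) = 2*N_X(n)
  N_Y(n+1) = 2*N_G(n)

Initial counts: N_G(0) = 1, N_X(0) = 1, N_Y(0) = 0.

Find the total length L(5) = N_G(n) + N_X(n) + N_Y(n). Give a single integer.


Step 0: N_G=1, N_X=1, N_Y=0, L=2
Step 1: N_G=2, N_X=2, N_Y=2, L=6
Step 2: N_G=6, N_X=4, N_Y=4, L=14
Step 3: N_G=12, N_X=8, N_Y=12, L=32
Step 4: N_G=28, N_X=16, N_Y=24, L=68
Step 5: N_G=56, N_X=32, N_Y=56, L=144

Answer: 144


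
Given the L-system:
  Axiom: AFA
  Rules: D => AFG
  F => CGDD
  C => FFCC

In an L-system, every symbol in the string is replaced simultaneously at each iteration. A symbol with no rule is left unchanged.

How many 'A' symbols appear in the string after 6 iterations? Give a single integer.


Answer: 68

Derivation:
Step 0: AFA  (2 'A')
Step 1: ACGDDA  (2 'A')
Step 2: AFFCCGAFGAFGA  (4 'A')
Step 3: ACGDDCGDDFFCCFFCCGACGDDGACGDDGA  (4 'A')
Step 4: AFFCCGAFGAFGFFCCGAFGAFGCGDDCGDDFFCCFFCCCGDDCGDDFFCCFFCCGAFFCCGAFGAFGGAFFCCGAFGAFGGA  (12 'A')
Step 5: ACGDDCGDDFFCCFFCCGACGDDGACGDDGCGDDCGDDFFCCFFCCGACGDDGACGDDGFFCCGAFGAFGFFCCGAFGAFGCGDDCGDDFFCCFFCCCGDDCGDDFFCCFFCCFFCCGAFGAFGFFCCGAFGAFGCGDDCGDDFFCCFFCCCGDDCGDDFFCCFFCCGACGDDCGDDFFCCFFCCGACGDDGACGDDGGACGDDCGDDFFCCFFCCGACGDDGACGDDGGA  (20 'A')
Step 6: AFFCCGAFGAFGFFCCGAFGAFGCGDDCGDDFFCCFFCCCGDDCGDDFFCCFFCCGAFFCCGAFGAFGGAFFCCGAFGAFGGFFCCGAFGAFGFFCCGAFGAFGCGDDCGDDFFCCFFCCCGDDCGDDFFCCFFCCGAFFCCGAFGAFGGAFFCCGAFGAFGGCGDDCGDDFFCCFFCCGACGDDGACGDDGCGDDCGDDFFCCFFCCGACGDDGACGDDGFFCCGAFGAFGFFCCGAFGAFGCGDDCGDDFFCCFFCCCGDDCGDDFFCCFFCCFFCCGAFGAFGFFCCGAFGAFGCGDDCGDDFFCCFFCCCGDDCGDDFFCCFFCCCGDDCGDDFFCCFFCCGACGDDGACGDDGCGDDCGDDFFCCFFCCGACGDDGACGDDGFFCCGAFGAFGFFCCGAFGAFGCGDDCGDDFFCCFFCCCGDDCGDDFFCCFFCCFFCCGAFGAFGFFCCGAFGAFGCGDDCGDDFFCCFFCCCGDDCGDDFFCCFFCCGAFFCCGAFGAFGFFCCGAFGAFGCGDDCGDDFFCCFFCCCGDDCGDDFFCCFFCCGAFFCCGAFGAFGGAFFCCGAFGAFGGGAFFCCGAFGAFGFFCCGAFGAFGCGDDCGDDFFCCFFCCCGDDCGDDFFCCFFCCGAFFCCGAFGAFGGAFFCCGAFGAFGGGA  (68 'A')


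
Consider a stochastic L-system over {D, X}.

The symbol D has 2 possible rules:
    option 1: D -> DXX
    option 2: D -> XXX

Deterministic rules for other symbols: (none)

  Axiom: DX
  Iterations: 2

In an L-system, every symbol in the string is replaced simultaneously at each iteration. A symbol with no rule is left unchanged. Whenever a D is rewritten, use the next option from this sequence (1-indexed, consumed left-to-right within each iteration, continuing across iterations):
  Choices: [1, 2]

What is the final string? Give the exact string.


Step 0: DX
Step 1: DXXX  (used choices [1])
Step 2: XXXXXX  (used choices [2])

Answer: XXXXXX


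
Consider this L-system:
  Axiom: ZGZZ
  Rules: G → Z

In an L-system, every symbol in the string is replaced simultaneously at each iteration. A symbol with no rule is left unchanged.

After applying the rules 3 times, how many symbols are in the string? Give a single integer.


Step 0: length = 4
Step 1: length = 4
Step 2: length = 4
Step 3: length = 4

Answer: 4


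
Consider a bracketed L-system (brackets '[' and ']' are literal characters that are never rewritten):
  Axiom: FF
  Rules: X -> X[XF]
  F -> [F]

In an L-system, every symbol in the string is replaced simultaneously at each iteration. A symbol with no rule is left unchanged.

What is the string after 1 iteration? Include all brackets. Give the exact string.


Step 0: FF
Step 1: [F][F]

Answer: [F][F]


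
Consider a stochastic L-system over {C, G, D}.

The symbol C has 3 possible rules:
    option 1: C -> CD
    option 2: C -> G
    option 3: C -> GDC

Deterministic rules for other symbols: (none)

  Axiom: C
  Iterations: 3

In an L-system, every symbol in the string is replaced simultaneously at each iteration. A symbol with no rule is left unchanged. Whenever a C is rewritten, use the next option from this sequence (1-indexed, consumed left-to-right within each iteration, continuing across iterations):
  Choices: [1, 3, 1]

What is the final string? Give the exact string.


Answer: GDCDD

Derivation:
Step 0: C
Step 1: CD  (used choices [1])
Step 2: GDCD  (used choices [3])
Step 3: GDCDD  (used choices [1])


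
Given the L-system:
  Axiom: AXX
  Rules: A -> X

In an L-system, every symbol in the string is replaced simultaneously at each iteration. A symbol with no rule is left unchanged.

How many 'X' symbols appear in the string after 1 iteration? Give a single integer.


Answer: 3

Derivation:
Step 0: AXX  (2 'X')
Step 1: XXX  (3 'X')


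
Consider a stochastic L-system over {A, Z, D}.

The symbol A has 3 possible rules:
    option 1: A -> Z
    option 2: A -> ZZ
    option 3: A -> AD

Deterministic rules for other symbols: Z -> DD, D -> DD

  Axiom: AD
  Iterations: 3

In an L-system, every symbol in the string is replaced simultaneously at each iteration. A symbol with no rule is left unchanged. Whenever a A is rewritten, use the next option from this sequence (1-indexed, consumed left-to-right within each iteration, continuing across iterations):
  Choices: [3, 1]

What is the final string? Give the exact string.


Answer: DDDDDDDDDDDDDD

Derivation:
Step 0: AD
Step 1: ADDD  (used choices [3])
Step 2: ZDDDDDD  (used choices [1])
Step 3: DDDDDDDDDDDDDD  (used choices [])


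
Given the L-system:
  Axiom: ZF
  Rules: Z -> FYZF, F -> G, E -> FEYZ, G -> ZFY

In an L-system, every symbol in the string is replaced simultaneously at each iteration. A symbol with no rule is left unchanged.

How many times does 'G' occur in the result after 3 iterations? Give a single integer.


Answer: 3

Derivation:
Step 0: ZF  (0 'G')
Step 1: FYZFG  (1 'G')
Step 2: GYFYZFGZFY  (2 'G')
Step 3: ZFYYGYFYZFGZFYFYZFGY  (3 'G')


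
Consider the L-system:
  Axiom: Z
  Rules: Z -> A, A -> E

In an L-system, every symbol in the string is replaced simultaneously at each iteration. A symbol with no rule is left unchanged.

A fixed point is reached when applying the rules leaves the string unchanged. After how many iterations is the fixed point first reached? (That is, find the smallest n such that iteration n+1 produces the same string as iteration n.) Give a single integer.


Answer: 2

Derivation:
Step 0: Z
Step 1: A
Step 2: E
Step 3: E  (unchanged — fixed point at step 2)


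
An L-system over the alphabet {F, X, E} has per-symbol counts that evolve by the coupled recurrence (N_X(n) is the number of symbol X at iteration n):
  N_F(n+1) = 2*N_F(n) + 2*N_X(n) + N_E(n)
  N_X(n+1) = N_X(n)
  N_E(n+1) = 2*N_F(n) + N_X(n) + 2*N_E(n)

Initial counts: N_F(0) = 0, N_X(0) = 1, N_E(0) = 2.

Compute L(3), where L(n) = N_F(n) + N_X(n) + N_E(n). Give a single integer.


Answer: 121

Derivation:
Step 0: N_F=0, N_X=1, N_E=2, L=3
Step 1: N_F=4, N_X=1, N_E=5, L=10
Step 2: N_F=15, N_X=1, N_E=19, L=35
Step 3: N_F=51, N_X=1, N_E=69, L=121


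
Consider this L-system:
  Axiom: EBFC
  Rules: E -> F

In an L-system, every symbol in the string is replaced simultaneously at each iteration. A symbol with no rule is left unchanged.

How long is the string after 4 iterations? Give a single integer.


Answer: 4

Derivation:
Step 0: length = 4
Step 1: length = 4
Step 2: length = 4
Step 3: length = 4
Step 4: length = 4


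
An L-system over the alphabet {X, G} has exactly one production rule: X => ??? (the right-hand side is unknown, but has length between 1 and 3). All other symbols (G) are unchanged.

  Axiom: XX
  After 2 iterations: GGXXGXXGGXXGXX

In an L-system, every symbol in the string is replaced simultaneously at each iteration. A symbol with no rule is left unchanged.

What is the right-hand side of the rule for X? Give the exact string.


Answer: GXX

Derivation:
Trying X => GXX:
  Step 0: XX
  Step 1: GXXGXX
  Step 2: GGXXGXXGGXXGXX
Matches the given result.


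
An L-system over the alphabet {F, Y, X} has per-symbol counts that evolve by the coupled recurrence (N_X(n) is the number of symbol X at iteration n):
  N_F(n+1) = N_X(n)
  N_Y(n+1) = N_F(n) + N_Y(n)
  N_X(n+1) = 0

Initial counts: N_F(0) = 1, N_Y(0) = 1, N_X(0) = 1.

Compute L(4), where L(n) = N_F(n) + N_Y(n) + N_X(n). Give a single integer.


Answer: 3

Derivation:
Step 0: N_F=1, N_Y=1, N_X=1, L=3
Step 1: N_F=1, N_Y=2, N_X=0, L=3
Step 2: N_F=0, N_Y=3, N_X=0, L=3
Step 3: N_F=0, N_Y=3, N_X=0, L=3
Step 4: N_F=0, N_Y=3, N_X=0, L=3


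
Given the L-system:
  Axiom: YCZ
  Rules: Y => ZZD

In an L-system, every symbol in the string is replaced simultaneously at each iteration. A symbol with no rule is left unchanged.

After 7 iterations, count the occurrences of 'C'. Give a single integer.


Step 0: YCZ  (1 'C')
Step 1: ZZDCZ  (1 'C')
Step 2: ZZDCZ  (1 'C')
Step 3: ZZDCZ  (1 'C')
Step 4: ZZDCZ  (1 'C')
Step 5: ZZDCZ  (1 'C')
Step 6: ZZDCZ  (1 'C')
Step 7: ZZDCZ  (1 'C')

Answer: 1


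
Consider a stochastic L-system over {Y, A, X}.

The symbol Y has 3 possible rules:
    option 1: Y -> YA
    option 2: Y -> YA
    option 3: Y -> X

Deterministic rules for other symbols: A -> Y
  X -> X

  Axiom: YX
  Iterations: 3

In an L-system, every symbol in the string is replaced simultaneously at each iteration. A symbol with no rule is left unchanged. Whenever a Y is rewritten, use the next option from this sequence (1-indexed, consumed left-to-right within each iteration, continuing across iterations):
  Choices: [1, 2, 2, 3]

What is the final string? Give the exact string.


Answer: YAYXX

Derivation:
Step 0: YX
Step 1: YAX  (used choices [1])
Step 2: YAYX  (used choices [2])
Step 3: YAYXX  (used choices [2, 3])


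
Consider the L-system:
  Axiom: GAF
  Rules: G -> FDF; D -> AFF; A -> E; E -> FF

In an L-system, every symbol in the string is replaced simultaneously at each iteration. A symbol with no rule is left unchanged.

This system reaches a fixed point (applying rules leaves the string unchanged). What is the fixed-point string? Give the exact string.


Answer: FFFFFFFFF

Derivation:
Step 0: GAF
Step 1: FDFEF
Step 2: FAFFFFFF
Step 3: FEFFFFFF
Step 4: FFFFFFFFF
Step 5: FFFFFFFFF  (unchanged — fixed point at step 4)


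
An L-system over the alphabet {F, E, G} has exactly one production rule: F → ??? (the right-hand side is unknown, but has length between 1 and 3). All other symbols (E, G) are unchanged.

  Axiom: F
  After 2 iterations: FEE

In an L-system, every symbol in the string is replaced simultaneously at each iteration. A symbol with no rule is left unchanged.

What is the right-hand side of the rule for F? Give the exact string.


Answer: FE

Derivation:
Trying F → FE:
  Step 0: F
  Step 1: FE
  Step 2: FEE
Matches the given result.


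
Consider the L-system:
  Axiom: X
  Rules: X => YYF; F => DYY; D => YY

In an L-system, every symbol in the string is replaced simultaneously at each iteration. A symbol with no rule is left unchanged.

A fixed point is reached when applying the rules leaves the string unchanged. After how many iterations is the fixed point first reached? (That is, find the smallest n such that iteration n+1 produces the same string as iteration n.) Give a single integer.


Step 0: X
Step 1: YYF
Step 2: YYDYY
Step 3: YYYYYY
Step 4: YYYYYY  (unchanged — fixed point at step 3)

Answer: 3


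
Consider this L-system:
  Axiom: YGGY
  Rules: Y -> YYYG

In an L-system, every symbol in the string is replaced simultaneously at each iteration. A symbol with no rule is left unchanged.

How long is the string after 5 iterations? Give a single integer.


Step 0: length = 4
Step 1: length = 10
Step 2: length = 28
Step 3: length = 82
Step 4: length = 244
Step 5: length = 730

Answer: 730


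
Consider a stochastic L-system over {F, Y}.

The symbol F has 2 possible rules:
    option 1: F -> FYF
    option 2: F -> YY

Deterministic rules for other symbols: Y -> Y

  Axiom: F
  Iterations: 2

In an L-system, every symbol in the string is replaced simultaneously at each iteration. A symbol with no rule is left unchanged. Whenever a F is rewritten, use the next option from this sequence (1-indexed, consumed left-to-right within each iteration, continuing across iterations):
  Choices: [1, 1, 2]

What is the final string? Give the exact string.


Step 0: F
Step 1: FYF  (used choices [1])
Step 2: FYFYYY  (used choices [1, 2])

Answer: FYFYYY


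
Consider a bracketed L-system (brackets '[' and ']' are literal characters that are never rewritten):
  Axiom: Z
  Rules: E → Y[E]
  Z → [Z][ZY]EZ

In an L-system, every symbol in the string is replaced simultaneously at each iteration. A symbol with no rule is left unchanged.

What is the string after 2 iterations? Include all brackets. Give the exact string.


Answer: [[Z][ZY]EZ][[Z][ZY]EZY]Y[E][Z][ZY]EZ

Derivation:
Step 0: Z
Step 1: [Z][ZY]EZ
Step 2: [[Z][ZY]EZ][[Z][ZY]EZY]Y[E][Z][ZY]EZ


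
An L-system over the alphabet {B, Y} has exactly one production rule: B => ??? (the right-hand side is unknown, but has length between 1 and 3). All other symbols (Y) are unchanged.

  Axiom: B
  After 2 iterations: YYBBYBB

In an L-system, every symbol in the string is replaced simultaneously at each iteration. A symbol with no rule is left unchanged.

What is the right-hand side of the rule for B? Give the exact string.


Trying B => YBB:
  Step 0: B
  Step 1: YBB
  Step 2: YYBBYBB
Matches the given result.

Answer: YBB


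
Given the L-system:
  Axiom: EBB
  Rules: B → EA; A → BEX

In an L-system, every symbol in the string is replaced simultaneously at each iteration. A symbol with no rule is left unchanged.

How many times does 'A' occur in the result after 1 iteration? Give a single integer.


Step 0: EBB  (0 'A')
Step 1: EEAEA  (2 'A')

Answer: 2


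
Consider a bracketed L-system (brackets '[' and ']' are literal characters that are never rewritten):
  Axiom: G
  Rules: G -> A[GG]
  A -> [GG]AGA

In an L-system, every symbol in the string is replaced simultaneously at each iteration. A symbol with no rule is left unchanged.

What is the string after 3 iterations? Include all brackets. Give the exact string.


Answer: [A[GG]A[GG]][GG]AGAA[GG][GG]AGA[[GG]AGA[A[GG]A[GG]][GG]AGA[A[GG]A[GG]]]

Derivation:
Step 0: G
Step 1: A[GG]
Step 2: [GG]AGA[A[GG]A[GG]]
Step 3: [A[GG]A[GG]][GG]AGAA[GG][GG]AGA[[GG]AGA[A[GG]A[GG]][GG]AGA[A[GG]A[GG]]]


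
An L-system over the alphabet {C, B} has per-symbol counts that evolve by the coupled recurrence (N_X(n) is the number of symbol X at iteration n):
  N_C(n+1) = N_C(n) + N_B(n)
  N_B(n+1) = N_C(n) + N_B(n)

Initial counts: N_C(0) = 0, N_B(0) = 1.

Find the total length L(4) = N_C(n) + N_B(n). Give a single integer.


Step 0: N_C=0, N_B=1, L=1
Step 1: N_C=1, N_B=1, L=2
Step 2: N_C=2, N_B=2, L=4
Step 3: N_C=4, N_B=4, L=8
Step 4: N_C=8, N_B=8, L=16

Answer: 16


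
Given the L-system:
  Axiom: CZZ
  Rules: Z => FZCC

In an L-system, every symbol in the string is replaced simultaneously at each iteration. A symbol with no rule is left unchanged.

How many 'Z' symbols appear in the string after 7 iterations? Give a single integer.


Step 0: CZZ  (2 'Z')
Step 1: CFZCCFZCC  (2 'Z')
Step 2: CFFZCCCCFFZCCCC  (2 'Z')
Step 3: CFFFZCCCCCCFFFZCCCCCC  (2 'Z')
Step 4: CFFFFZCCCCCCCCFFFFZCCCCCCCC  (2 'Z')
Step 5: CFFFFFZCCCCCCCCCCFFFFFZCCCCCCCCCC  (2 'Z')
Step 6: CFFFFFFZCCCCCCCCCCCCFFFFFFZCCCCCCCCCCCC  (2 'Z')
Step 7: CFFFFFFFZCCCCCCCCCCCCCCFFFFFFFZCCCCCCCCCCCCCC  (2 'Z')

Answer: 2


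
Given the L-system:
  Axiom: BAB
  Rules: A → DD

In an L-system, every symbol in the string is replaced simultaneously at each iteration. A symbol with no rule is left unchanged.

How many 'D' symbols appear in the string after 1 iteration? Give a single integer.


Answer: 2

Derivation:
Step 0: BAB  (0 'D')
Step 1: BDDB  (2 'D')


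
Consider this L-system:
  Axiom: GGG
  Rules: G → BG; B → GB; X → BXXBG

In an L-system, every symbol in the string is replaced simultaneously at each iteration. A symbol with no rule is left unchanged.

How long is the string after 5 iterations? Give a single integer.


Step 0: length = 3
Step 1: length = 6
Step 2: length = 12
Step 3: length = 24
Step 4: length = 48
Step 5: length = 96

Answer: 96


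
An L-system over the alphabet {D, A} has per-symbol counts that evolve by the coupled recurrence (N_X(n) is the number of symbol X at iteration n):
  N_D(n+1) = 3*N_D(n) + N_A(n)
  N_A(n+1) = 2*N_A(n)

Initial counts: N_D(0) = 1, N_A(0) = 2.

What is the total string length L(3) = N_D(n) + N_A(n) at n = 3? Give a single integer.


Step 0: N_D=1, N_A=2, L=3
Step 1: N_D=5, N_A=4, L=9
Step 2: N_D=19, N_A=8, L=27
Step 3: N_D=65, N_A=16, L=81

Answer: 81


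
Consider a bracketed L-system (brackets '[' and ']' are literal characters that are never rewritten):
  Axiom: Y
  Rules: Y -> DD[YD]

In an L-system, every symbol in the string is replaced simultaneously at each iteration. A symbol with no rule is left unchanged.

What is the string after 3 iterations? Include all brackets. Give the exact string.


Step 0: Y
Step 1: DD[YD]
Step 2: DD[DD[YD]D]
Step 3: DD[DD[DD[YD]D]D]

Answer: DD[DD[DD[YD]D]D]


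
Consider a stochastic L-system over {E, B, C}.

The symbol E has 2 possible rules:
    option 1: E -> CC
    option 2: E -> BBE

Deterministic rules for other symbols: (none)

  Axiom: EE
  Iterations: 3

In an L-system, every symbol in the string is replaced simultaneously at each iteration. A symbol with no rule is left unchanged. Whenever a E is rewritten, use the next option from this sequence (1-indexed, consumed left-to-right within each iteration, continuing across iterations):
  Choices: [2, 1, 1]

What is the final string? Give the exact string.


Step 0: EE
Step 1: BBECC  (used choices [2, 1])
Step 2: BBCCCC  (used choices [1])
Step 3: BBCCCC  (used choices [])

Answer: BBCCCC


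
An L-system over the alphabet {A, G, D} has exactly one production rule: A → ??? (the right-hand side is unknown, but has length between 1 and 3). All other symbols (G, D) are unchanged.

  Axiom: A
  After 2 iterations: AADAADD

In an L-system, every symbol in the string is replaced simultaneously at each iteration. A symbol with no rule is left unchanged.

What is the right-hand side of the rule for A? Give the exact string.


Trying A → AAD:
  Step 0: A
  Step 1: AAD
  Step 2: AADAADD
Matches the given result.

Answer: AAD


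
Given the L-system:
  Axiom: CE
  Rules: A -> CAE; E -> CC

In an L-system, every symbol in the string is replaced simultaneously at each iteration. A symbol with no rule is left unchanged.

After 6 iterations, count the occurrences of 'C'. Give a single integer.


Answer: 3

Derivation:
Step 0: CE  (1 'C')
Step 1: CCC  (3 'C')
Step 2: CCC  (3 'C')
Step 3: CCC  (3 'C')
Step 4: CCC  (3 'C')
Step 5: CCC  (3 'C')
Step 6: CCC  (3 'C')


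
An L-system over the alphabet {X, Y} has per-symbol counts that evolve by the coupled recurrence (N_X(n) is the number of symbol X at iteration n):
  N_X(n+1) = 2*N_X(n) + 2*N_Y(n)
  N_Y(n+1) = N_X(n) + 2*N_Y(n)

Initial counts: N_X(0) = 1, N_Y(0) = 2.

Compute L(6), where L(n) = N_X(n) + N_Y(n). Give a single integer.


Step 0: N_X=1, N_Y=2, L=3
Step 1: N_X=6, N_Y=5, L=11
Step 2: N_X=22, N_Y=16, L=38
Step 3: N_X=76, N_Y=54, L=130
Step 4: N_X=260, N_Y=184, L=444
Step 5: N_X=888, N_Y=628, L=1516
Step 6: N_X=3032, N_Y=2144, L=5176

Answer: 5176


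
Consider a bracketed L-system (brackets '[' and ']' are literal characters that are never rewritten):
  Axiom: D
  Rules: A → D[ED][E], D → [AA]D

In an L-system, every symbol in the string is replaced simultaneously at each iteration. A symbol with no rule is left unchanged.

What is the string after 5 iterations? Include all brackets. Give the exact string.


Answer: [[[AA]D[E[AA]D][E][AA]D[E[AA]D][E]][D[ED][E]D[ED][E]][AA]D[E[[AA]D[E[AA]D][E][AA]D[E[AA]D][E]][D[ED][E]D[ED][E]][AA]D][E][[AA]D[E[AA]D][E][AA]D[E[AA]D][E]][D[ED][E]D[ED][E]][AA]D[E[[AA]D[E[AA]D][E][AA]D[E[AA]D][E]][D[ED][E]D[ED][E]][AA]D][E]][[D[ED][E]D[ED][E]][AA]D[E[D[ED][E]D[ED][E]][AA]D][E][D[ED][E]D[ED][E]][AA]D[E[D[ED][E]D[ED][E]][AA]D][E]][[AA]D[E[AA]D][E][AA]D[E[AA]D][E]][D[ED][E]D[ED][E]][AA]D

Derivation:
Step 0: D
Step 1: [AA]D
Step 2: [D[ED][E]D[ED][E]][AA]D
Step 3: [[AA]D[E[AA]D][E][AA]D[E[AA]D][E]][D[ED][E]D[ED][E]][AA]D
Step 4: [[D[ED][E]D[ED][E]][AA]D[E[D[ED][E]D[ED][E]][AA]D][E][D[ED][E]D[ED][E]][AA]D[E[D[ED][E]D[ED][E]][AA]D][E]][[AA]D[E[AA]D][E][AA]D[E[AA]D][E]][D[ED][E]D[ED][E]][AA]D
Step 5: [[[AA]D[E[AA]D][E][AA]D[E[AA]D][E]][D[ED][E]D[ED][E]][AA]D[E[[AA]D[E[AA]D][E][AA]D[E[AA]D][E]][D[ED][E]D[ED][E]][AA]D][E][[AA]D[E[AA]D][E][AA]D[E[AA]D][E]][D[ED][E]D[ED][E]][AA]D[E[[AA]D[E[AA]D][E][AA]D[E[AA]D][E]][D[ED][E]D[ED][E]][AA]D][E]][[D[ED][E]D[ED][E]][AA]D[E[D[ED][E]D[ED][E]][AA]D][E][D[ED][E]D[ED][E]][AA]D[E[D[ED][E]D[ED][E]][AA]D][E]][[AA]D[E[AA]D][E][AA]D[E[AA]D][E]][D[ED][E]D[ED][E]][AA]D


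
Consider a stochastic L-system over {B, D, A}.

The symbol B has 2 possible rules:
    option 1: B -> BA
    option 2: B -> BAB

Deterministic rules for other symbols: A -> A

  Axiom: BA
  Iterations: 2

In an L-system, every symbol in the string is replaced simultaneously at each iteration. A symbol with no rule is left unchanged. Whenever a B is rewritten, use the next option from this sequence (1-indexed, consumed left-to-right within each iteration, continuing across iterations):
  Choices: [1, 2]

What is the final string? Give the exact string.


Answer: BABAA

Derivation:
Step 0: BA
Step 1: BAA  (used choices [1])
Step 2: BABAA  (used choices [2])


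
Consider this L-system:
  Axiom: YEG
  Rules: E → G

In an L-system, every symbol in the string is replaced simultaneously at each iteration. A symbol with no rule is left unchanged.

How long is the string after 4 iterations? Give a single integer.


Step 0: length = 3
Step 1: length = 3
Step 2: length = 3
Step 3: length = 3
Step 4: length = 3

Answer: 3


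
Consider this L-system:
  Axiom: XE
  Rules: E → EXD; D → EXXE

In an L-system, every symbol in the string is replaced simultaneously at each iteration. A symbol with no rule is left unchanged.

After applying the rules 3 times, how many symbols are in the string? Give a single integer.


Step 0: length = 2
Step 1: length = 4
Step 2: length = 9
Step 3: length = 18

Answer: 18


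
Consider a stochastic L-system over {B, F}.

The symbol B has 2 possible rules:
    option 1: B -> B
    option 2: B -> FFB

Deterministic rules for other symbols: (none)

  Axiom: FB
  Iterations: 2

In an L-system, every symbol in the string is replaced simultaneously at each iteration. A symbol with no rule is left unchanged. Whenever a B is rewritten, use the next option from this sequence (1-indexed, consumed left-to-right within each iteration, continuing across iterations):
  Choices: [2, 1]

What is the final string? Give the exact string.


Step 0: FB
Step 1: FFFB  (used choices [2])
Step 2: FFFB  (used choices [1])

Answer: FFFB


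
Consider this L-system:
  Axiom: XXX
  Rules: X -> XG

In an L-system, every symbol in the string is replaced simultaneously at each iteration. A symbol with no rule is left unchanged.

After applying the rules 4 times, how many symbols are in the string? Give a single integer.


Answer: 15

Derivation:
Step 0: length = 3
Step 1: length = 6
Step 2: length = 9
Step 3: length = 12
Step 4: length = 15
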